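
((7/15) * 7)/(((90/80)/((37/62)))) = 7252/4185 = 1.73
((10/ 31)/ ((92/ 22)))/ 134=55/ 95542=0.00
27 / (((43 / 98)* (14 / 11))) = 2079 / 43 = 48.35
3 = 3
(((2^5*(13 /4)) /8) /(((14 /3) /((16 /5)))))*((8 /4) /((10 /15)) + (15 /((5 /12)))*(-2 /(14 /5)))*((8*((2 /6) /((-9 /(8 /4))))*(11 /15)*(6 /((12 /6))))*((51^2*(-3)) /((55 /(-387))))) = 88772920704 /6125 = 14493538.07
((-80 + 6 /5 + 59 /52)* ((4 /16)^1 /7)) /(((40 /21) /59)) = -85.92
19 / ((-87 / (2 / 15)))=-38 / 1305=-0.03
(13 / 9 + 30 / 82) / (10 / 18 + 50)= 668 / 18655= 0.04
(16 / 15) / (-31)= -16 / 465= -0.03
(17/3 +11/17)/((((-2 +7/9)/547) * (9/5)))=-880670/561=-1569.82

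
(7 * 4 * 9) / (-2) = -126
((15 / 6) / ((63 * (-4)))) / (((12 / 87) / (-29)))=4205 / 2016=2.09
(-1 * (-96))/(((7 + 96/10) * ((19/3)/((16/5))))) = 4608/1577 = 2.92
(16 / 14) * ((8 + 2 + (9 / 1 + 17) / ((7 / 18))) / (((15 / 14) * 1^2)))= 8608 / 105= 81.98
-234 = -234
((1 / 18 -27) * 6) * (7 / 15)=-679 / 9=-75.44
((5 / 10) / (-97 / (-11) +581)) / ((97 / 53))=0.00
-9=-9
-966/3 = -322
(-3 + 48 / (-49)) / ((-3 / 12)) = 780 / 49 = 15.92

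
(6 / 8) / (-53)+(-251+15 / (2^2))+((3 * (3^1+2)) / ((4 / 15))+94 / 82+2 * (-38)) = -2310923 / 8692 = -265.87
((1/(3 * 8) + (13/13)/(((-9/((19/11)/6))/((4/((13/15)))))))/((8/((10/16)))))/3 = -5455/1976832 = -0.00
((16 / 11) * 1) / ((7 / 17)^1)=272 / 77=3.53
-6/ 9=-2/ 3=-0.67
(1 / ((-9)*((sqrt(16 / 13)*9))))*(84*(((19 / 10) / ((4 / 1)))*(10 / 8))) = -133*sqrt(13) / 864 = -0.56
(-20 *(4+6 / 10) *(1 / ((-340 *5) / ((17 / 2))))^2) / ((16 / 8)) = -23 / 20000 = -0.00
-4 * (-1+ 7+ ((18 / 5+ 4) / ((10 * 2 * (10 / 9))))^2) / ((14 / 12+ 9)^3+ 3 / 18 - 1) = -82579014 / 3543765625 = -0.02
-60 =-60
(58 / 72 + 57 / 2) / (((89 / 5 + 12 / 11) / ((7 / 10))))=81235 / 74808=1.09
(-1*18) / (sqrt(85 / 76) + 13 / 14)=3458 / 53 - 98*sqrt(1615) / 53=-9.06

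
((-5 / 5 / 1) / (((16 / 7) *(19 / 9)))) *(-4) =63 / 76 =0.83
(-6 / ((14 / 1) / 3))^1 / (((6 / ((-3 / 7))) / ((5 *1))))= 45 / 98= 0.46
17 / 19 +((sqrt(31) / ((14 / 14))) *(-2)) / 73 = 17 / 19- 2 *sqrt(31) / 73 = 0.74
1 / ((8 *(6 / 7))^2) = 49 / 2304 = 0.02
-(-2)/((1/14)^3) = 5488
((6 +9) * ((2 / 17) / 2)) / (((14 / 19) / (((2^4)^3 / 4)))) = 145920 / 119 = 1226.22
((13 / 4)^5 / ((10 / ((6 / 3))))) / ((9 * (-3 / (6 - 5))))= -371293 / 138240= -2.69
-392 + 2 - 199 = -589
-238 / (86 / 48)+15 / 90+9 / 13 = -442655 / 3354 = -131.98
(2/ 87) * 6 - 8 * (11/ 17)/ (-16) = 0.46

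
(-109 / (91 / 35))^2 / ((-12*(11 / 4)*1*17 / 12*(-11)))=1188100 / 347633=3.42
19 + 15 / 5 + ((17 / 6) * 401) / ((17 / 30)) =2027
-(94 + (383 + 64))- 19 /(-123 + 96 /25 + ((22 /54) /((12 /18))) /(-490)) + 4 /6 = -8515859131 /15765033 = -540.17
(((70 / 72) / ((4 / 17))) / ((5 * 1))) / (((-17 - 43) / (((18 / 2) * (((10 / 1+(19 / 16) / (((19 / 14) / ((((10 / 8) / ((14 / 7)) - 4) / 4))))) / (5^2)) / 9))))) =-282149 / 55296000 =-0.01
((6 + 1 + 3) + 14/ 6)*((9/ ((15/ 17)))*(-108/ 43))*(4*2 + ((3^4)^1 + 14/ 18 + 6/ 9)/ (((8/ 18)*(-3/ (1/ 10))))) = -617049/ 1075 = -574.00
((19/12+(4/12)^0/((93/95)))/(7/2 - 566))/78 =-323/5440500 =-0.00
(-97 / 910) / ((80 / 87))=-8439 / 72800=-0.12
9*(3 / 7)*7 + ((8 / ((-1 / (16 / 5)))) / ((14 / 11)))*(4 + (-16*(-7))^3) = -989071183 / 35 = -28259176.66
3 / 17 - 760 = -12917 / 17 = -759.82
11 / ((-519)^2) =11 / 269361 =0.00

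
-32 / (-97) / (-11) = -32 / 1067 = -0.03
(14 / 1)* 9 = 126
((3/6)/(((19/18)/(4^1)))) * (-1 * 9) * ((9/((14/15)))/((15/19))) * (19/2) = -13851/7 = -1978.71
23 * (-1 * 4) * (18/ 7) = -1656/ 7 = -236.57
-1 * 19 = -19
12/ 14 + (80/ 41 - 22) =-5508/ 287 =-19.19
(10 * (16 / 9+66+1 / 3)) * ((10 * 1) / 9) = 61300 / 81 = 756.79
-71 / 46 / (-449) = 71 / 20654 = 0.00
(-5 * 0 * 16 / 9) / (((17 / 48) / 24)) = 0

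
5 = 5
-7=-7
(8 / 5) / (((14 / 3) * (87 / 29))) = 4 / 35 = 0.11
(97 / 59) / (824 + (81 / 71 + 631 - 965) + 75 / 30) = 13774 / 4135723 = 0.00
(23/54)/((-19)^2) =23/19494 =0.00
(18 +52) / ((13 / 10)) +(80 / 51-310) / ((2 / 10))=-986750 / 663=-1488.31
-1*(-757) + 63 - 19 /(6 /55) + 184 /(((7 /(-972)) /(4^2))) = -17142283 /42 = -408149.60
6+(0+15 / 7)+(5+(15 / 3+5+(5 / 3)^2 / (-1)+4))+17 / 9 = 1654 / 63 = 26.25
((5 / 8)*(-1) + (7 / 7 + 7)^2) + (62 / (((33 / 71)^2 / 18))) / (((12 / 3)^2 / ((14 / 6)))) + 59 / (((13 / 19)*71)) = 2192459089 / 2680392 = 817.96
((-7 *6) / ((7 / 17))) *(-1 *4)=408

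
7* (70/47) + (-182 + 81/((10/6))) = -28899/235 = -122.97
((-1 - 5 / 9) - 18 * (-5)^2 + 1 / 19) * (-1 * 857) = 66166399 / 171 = 386938.01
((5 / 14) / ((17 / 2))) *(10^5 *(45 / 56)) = 2812500 / 833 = 3376.35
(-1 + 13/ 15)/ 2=-1/ 15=-0.07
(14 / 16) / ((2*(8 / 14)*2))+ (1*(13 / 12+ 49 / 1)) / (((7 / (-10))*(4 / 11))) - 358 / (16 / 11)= -1189435 / 2688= -442.50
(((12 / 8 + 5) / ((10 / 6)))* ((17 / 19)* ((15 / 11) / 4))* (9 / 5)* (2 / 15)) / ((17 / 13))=4563 / 20900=0.22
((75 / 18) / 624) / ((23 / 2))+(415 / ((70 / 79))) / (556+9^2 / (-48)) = 2260097611 / 2673045648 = 0.85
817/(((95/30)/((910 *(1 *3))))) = 704340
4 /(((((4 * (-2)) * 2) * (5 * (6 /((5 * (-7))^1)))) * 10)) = 7 /240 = 0.03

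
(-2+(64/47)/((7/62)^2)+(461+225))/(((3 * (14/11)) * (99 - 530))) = -10016974/20844453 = -0.48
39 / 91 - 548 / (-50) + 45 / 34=75637 / 5950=12.71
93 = 93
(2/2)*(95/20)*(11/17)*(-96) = -295.06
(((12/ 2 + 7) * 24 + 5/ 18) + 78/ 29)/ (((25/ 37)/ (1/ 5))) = 6083281/ 65250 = 93.23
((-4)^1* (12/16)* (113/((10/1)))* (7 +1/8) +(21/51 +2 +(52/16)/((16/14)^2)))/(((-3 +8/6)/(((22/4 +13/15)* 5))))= 4519.78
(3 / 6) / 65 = 1 / 130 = 0.01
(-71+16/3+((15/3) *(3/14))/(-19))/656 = -52447/523488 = -0.10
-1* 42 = -42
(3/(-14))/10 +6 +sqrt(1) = 977/140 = 6.98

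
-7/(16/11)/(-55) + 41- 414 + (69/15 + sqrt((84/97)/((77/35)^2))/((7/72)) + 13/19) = -111759/304 + 720 * sqrt(2037)/7469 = -363.28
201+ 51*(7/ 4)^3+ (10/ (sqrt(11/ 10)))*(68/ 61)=680*sqrt(110)/ 671+ 30357/ 64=484.96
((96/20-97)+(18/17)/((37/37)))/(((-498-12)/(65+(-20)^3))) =-1418.05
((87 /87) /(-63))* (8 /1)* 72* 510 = -32640 /7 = -4662.86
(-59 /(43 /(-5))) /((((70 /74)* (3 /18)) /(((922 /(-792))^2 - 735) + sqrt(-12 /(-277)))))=-251148122737 /7866936 + 26196* sqrt(831) /83377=-31915.46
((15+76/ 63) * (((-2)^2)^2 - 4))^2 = 37820.99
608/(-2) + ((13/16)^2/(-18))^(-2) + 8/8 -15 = 12151266/28561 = 425.45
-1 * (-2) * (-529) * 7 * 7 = -51842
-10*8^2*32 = -20480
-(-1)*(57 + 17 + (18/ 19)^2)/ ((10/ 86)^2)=49993262/ 9025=5539.42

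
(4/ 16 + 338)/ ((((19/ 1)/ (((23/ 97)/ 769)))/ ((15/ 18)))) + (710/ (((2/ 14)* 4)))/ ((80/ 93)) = 65507705467/ 45352544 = 1444.41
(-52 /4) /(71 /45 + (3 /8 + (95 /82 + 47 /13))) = -2494440 /1290719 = -1.93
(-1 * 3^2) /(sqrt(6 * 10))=-3 * sqrt(15) /10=-1.16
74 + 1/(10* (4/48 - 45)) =199424/2695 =74.00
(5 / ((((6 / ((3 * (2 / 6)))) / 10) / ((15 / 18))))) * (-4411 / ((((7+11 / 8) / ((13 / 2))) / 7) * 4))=-50175125 / 1206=-41604.58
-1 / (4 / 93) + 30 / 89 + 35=4303 / 356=12.09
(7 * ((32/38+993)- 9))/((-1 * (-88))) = 16373/209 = 78.34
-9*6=-54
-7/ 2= -3.50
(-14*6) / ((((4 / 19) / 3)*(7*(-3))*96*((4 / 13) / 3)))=741 / 128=5.79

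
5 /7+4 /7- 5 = -26 /7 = -3.71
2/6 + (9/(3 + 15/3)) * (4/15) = 19/30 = 0.63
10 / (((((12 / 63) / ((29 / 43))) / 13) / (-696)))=-13775580 / 43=-320362.33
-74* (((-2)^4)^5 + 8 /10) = -387973416 /5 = -77594683.20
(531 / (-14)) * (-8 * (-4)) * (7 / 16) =-531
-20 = -20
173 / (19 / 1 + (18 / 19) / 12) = 6574 / 725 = 9.07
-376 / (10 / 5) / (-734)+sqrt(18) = 4.50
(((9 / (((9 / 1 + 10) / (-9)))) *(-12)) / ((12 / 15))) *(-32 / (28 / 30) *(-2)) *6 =3499200 / 133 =26309.77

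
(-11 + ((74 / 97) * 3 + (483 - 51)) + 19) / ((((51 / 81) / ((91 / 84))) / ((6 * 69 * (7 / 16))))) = 3636652383 / 26384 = 137835.52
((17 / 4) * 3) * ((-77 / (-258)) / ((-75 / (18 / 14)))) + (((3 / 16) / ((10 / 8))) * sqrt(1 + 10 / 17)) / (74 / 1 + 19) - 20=-172561 / 8600 + 3 * sqrt(51) / 10540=-20.06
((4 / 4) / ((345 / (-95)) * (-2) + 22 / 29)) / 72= 551 / 318240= 0.00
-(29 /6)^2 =-841 /36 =-23.36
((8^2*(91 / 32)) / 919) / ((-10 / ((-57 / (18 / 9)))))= 5187 / 9190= 0.56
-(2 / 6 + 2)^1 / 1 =-7 / 3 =-2.33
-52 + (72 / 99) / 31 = -17724 / 341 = -51.98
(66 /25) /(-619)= -66 /15475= -0.00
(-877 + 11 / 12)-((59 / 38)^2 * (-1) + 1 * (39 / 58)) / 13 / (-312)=-49600666645 / 56616352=-876.08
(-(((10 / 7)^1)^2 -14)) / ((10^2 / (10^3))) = 5860 / 49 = 119.59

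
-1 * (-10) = 10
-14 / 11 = -1.27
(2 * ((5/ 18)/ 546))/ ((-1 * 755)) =-1/ 742014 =-0.00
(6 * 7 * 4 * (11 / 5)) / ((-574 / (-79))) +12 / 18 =31694 / 615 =51.53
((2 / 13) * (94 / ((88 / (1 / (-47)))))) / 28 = -1 / 8008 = -0.00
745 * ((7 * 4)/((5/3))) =12516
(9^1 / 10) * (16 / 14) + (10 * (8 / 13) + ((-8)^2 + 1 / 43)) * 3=4139169 / 19565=211.56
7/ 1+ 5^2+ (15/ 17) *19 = 829/ 17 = 48.76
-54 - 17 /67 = -3635 /67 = -54.25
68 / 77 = 0.88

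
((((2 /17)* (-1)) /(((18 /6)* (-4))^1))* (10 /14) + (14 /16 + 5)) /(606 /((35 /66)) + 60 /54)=251985 /49002704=0.01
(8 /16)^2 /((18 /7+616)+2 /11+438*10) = 77 /1539616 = 0.00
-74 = -74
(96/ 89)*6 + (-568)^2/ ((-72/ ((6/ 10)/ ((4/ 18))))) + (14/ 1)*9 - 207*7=-5969643/ 445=-13414.93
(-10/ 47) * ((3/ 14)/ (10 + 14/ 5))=-75/ 21056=-0.00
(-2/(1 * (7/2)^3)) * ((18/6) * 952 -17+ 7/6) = -136328/1029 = -132.49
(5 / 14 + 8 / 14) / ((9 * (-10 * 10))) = -13 / 12600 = -0.00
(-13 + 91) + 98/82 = 3247/41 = 79.20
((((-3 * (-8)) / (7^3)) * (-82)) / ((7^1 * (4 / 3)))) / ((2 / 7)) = -738 / 343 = -2.15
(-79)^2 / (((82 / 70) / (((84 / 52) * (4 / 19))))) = 18348540 / 10127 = 1811.84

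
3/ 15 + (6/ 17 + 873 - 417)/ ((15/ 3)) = 1555/ 17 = 91.47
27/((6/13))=117/2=58.50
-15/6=-5/2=-2.50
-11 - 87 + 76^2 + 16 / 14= 39754 / 7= 5679.14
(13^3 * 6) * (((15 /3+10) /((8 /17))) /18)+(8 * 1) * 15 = 23463.12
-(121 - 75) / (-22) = 23 / 11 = 2.09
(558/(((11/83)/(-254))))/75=-3921252/275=-14259.10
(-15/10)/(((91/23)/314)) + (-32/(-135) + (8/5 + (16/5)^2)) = -6570443/61425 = -106.97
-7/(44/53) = -371/44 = -8.43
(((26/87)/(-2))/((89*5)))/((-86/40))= 52/332949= 0.00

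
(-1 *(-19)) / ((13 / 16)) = 304 / 13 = 23.38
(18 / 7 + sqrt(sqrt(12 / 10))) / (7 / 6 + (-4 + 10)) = 6 * 5^(3 / 4) * 6^(1 / 4) / 215 + 108 / 301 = 0.50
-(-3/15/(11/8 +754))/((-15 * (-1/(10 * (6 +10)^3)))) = 65536/90645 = 0.72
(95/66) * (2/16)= 95/528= 0.18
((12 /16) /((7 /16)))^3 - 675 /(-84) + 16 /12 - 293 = -278.59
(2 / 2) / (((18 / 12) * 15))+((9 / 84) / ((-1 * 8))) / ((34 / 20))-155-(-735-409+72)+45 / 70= 78626773 / 85680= 917.68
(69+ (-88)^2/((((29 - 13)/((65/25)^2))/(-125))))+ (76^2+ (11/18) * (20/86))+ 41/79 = -12325026143/30573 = -403134.34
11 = 11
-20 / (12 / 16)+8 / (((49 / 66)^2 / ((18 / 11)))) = -21008 / 7203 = -2.92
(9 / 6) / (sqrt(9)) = 1 / 2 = 0.50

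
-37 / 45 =-0.82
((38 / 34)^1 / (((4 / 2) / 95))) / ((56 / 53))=95665 / 1904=50.24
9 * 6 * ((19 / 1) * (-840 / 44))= -19587.27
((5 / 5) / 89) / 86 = 1 / 7654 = 0.00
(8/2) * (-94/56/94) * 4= -2/7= -0.29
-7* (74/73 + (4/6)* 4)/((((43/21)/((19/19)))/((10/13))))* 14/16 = -53165/6278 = -8.47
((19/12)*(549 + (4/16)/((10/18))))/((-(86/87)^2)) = -526779693/591680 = -890.31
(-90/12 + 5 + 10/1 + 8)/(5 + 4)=31/18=1.72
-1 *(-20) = 20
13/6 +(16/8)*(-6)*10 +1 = -701/6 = -116.83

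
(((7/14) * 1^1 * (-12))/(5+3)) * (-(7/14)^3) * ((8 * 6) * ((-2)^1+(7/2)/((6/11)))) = 159/8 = 19.88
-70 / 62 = -1.13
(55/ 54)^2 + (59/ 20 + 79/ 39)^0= 5941/ 2916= 2.04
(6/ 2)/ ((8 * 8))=3/ 64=0.05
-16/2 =-8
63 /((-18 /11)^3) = -9317 /648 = -14.38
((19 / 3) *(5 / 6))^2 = 9025 / 324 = 27.85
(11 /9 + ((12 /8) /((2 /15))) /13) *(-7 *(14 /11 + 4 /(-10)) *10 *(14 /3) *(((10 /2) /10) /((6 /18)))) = -382984 /429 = -892.74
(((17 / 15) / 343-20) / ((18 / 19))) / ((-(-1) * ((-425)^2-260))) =-1954777 / 16703602650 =-0.00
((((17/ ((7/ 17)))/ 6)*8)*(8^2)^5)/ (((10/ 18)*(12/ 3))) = 930934161408/ 35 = 26598118897.37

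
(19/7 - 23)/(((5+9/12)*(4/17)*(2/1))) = -1207/161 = -7.50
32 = 32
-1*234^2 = -54756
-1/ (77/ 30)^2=-900/ 5929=-0.15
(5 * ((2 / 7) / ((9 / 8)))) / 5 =16 / 63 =0.25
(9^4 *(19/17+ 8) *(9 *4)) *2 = 73220760/17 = 4307103.53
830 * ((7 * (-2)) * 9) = -104580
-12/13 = -0.92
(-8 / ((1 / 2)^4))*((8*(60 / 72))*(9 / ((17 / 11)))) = -84480 / 17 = -4969.41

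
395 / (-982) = -395 / 982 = -0.40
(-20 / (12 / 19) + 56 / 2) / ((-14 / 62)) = 341 / 21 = 16.24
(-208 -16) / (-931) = 32 / 133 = 0.24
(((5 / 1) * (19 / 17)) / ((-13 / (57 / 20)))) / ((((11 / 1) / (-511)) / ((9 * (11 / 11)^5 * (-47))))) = -234093699 / 9724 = -24073.81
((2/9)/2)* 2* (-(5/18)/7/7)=-5/3969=-0.00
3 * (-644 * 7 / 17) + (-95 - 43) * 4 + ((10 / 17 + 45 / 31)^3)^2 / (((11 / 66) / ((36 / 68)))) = -407401047704140886262 / 364177082744155313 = -1118.69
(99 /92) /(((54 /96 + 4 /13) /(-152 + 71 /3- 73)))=-1036464 /4163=-248.97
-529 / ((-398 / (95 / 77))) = 50255 / 30646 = 1.64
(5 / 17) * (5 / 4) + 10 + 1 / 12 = 533 / 51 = 10.45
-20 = -20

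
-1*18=-18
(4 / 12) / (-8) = -1 / 24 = -0.04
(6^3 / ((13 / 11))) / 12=198 / 13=15.23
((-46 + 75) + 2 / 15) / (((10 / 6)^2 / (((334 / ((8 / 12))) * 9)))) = 5911299 / 125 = 47290.39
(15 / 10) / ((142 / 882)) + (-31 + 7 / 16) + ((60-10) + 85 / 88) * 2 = 1008255 / 12496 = 80.69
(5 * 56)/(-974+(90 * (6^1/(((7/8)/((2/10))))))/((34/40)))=-16660/49313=-0.34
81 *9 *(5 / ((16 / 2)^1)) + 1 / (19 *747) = 51733493 / 113544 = 455.63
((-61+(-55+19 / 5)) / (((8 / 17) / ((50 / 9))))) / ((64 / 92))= -365585 / 192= -1904.09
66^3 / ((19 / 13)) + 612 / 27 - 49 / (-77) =123350395 / 627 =196731.09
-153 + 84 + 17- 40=-92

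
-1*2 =-2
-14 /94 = -7 /47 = -0.15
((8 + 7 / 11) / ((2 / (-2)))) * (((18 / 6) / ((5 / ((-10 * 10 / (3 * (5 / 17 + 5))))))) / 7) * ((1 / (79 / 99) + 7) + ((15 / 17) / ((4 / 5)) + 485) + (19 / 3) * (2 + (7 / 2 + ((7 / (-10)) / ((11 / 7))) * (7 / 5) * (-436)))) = 189569598833 / 18066510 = 10492.87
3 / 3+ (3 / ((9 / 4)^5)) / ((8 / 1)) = 19811 / 19683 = 1.01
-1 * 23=-23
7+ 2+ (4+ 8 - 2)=19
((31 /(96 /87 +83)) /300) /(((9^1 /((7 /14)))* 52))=899 /684871200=0.00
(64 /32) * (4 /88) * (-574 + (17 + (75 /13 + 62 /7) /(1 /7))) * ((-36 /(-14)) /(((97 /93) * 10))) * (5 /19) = -4946670 /1844843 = -2.68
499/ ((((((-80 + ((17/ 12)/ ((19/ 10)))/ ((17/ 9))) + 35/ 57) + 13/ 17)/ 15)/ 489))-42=-7099767096/ 151603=-46831.31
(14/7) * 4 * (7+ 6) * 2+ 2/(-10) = 1039/5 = 207.80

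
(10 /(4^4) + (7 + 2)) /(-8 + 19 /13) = -15041 /10880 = -1.38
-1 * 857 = -857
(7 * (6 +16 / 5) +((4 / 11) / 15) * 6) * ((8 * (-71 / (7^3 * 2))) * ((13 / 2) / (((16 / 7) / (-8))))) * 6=3931980 / 539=7294.95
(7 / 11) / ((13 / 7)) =49 / 143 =0.34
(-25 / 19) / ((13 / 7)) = -175 / 247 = -0.71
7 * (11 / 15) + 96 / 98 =4493 / 735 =6.11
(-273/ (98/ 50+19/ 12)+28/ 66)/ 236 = -1343909/ 4139322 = -0.32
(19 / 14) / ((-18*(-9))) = 19 / 2268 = 0.01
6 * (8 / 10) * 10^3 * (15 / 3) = 24000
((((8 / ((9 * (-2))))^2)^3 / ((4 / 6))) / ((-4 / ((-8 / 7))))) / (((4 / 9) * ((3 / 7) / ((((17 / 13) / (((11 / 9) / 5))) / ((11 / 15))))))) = 0.13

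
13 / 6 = 2.17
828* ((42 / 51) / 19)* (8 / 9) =10304 / 323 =31.90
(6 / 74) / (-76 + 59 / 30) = -90 / 82177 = -0.00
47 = 47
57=57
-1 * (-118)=118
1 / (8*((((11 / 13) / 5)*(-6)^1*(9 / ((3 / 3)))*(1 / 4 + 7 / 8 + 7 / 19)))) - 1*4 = -540587 / 134838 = -4.01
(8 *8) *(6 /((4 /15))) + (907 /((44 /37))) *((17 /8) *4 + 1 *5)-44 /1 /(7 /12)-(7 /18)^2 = 581833841 /49896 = 11660.93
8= 8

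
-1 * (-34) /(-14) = -17 /7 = -2.43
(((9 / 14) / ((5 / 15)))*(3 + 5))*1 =108 / 7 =15.43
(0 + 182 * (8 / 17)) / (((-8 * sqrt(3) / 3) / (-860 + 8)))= 155064 * sqrt(3) / 17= 15798.75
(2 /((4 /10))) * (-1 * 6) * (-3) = 90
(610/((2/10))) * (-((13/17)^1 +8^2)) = -3358050/17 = -197532.35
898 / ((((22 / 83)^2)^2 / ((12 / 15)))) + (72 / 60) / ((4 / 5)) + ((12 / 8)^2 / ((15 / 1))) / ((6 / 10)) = 42618084693 / 292820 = 145543.63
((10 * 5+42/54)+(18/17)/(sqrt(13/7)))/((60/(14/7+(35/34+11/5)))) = 2667 * sqrt(91)/375700+406273/91800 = 4.49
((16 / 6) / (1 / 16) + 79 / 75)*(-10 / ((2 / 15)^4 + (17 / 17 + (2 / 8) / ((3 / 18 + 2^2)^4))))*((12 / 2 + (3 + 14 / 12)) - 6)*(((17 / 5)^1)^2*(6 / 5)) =-799563656250 / 31676869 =-25241.25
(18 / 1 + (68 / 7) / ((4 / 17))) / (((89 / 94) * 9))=39010 / 5607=6.96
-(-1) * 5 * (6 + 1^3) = 35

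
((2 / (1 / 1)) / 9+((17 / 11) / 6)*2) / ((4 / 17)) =1241 / 396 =3.13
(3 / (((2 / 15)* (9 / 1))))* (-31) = -155 / 2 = -77.50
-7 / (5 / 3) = -21 / 5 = -4.20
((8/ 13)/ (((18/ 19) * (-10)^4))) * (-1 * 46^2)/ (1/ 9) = -10051/ 8125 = -1.24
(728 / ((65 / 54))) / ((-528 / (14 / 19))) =-882 / 1045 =-0.84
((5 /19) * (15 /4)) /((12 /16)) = 25 /19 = 1.32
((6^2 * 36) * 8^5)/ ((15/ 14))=198180864/ 5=39636172.80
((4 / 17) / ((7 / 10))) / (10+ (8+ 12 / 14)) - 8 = -4478 / 561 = -7.98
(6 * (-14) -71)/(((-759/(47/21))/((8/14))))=29140/111573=0.26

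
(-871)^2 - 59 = 758582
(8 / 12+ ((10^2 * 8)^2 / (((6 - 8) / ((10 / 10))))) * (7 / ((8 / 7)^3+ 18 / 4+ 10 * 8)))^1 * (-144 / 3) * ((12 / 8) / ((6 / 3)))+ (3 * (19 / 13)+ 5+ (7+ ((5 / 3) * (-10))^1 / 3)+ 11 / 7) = 45305733345500 / 48313629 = 937742.30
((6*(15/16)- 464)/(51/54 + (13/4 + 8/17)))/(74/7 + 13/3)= -11782071/1787230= -6.59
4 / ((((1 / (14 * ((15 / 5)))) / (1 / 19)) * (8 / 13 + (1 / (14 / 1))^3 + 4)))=5992896 / 3128407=1.92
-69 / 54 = -23 / 18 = -1.28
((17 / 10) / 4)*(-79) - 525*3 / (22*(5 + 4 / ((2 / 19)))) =-666739 / 18920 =-35.24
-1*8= -8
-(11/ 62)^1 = -11/ 62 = -0.18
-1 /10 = -0.10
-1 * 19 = -19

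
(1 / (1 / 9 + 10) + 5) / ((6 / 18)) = 15.30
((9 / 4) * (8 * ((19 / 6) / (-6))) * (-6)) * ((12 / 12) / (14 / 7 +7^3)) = 19 / 115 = 0.17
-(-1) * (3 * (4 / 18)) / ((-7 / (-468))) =312 / 7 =44.57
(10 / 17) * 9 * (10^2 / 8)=66.18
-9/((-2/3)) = 27/2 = 13.50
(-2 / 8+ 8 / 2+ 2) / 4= 23 / 16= 1.44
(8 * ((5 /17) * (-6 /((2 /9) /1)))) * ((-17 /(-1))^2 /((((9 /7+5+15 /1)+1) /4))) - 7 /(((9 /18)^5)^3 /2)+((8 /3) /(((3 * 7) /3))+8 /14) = -126138676 /273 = -462046.43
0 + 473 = 473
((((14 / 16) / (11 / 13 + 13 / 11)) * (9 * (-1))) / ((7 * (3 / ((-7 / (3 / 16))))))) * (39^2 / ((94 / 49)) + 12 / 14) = 5479.40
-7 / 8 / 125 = -7 / 1000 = -0.01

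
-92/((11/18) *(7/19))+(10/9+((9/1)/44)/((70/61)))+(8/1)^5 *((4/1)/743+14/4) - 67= 2355973411843/20595960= 114390.08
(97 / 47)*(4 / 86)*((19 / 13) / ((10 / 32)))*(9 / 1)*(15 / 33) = 530784 / 289003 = 1.84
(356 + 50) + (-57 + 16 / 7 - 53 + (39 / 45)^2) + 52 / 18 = 52837 / 175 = 301.93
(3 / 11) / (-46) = -3 / 506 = -0.01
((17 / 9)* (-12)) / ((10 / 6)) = -68 / 5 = -13.60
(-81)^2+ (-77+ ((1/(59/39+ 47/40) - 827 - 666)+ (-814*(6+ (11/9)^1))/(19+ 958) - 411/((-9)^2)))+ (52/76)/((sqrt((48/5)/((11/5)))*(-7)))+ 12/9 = 4981.57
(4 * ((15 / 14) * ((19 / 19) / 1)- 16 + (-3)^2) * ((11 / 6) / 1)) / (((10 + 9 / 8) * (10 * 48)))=-913 / 112140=-0.01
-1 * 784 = -784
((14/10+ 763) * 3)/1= 11466/5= 2293.20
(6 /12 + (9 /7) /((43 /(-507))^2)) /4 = 4639825 /103544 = 44.81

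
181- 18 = 163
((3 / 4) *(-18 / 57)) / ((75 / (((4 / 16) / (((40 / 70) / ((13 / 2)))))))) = -273 / 30400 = -0.01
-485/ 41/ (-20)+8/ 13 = 2573/ 2132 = 1.21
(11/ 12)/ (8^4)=11/ 49152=0.00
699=699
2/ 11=0.18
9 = 9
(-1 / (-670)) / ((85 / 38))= 19 / 28475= 0.00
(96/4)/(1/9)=216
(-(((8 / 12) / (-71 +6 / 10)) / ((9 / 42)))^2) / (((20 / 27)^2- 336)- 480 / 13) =143325 / 27328514048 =0.00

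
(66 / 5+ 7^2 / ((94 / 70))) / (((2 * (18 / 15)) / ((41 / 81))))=478757 / 45684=10.48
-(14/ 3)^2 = -196/ 9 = -21.78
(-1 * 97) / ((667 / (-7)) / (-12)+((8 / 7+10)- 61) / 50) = -29100 / 2083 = -13.97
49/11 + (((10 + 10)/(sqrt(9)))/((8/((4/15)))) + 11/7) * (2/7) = 24095/4851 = 4.97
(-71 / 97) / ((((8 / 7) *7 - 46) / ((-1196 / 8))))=-21229 / 7372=-2.88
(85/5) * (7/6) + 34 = 323/6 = 53.83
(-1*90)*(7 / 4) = -315 / 2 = -157.50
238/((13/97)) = 23086/13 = 1775.85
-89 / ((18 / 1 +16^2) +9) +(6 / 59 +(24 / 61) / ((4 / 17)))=1486361 / 1018517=1.46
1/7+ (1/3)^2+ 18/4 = 599/126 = 4.75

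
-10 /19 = -0.53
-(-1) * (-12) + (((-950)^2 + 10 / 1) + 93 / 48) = 14439999 / 16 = 902499.94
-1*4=-4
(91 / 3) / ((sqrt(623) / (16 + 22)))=494 * sqrt(623) / 267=46.18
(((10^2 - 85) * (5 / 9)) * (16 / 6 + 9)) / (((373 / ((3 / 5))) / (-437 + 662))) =35.19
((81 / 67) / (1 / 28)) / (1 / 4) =9072 / 67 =135.40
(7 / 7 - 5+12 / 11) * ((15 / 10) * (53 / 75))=-848 / 275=-3.08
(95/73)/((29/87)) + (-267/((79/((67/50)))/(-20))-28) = 66.48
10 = 10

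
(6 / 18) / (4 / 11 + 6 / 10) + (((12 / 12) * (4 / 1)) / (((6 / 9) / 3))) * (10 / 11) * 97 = 2776745 / 1749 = 1587.62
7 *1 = 7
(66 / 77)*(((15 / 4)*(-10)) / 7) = -225 / 49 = -4.59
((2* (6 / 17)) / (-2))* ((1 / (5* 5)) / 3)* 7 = -14 / 425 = -0.03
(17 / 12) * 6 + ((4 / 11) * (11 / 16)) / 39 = 1327 / 156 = 8.51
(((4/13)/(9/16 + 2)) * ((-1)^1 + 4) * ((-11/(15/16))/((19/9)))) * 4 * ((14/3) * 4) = -7569408/50635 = -149.49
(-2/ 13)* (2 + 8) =-20/ 13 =-1.54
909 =909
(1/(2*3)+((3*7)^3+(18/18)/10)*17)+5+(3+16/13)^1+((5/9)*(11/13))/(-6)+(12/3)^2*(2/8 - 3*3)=552151147/3510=157308.02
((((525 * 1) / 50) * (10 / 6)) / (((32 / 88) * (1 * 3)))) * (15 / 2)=1925 / 16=120.31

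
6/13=0.46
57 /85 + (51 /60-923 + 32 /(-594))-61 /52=-302818387 /328185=-922.71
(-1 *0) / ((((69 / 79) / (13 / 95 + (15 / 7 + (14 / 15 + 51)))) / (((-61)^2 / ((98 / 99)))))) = 0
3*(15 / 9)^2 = 25 / 3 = 8.33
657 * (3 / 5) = 1971 / 5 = 394.20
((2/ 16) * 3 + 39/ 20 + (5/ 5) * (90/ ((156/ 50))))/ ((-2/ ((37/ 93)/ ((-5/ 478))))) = 47778729/ 80600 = 592.79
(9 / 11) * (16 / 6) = 24 / 11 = 2.18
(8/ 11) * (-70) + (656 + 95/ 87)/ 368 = -17300123/ 352176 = -49.12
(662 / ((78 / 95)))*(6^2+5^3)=5062645 / 39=129811.41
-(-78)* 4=312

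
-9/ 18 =-0.50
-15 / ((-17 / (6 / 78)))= 15 / 221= 0.07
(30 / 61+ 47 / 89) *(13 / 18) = 71981 / 97722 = 0.74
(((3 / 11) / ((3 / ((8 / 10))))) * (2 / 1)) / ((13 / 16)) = 128 / 715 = 0.18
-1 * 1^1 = -1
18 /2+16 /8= 11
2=2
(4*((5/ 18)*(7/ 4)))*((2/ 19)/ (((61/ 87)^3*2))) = 2560845/ 8625278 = 0.30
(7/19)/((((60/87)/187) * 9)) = 37961/3420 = 11.10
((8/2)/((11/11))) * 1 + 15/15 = 5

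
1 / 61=0.02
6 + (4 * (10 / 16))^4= 721 / 16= 45.06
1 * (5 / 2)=5 / 2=2.50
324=324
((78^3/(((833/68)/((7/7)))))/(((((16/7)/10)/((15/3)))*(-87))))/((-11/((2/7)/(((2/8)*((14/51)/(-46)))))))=-18554983200/109417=-169580.44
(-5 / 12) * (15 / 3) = -25 / 12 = -2.08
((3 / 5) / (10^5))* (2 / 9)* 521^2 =271441 / 750000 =0.36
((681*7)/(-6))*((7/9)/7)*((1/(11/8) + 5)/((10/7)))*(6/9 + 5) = -1323637/660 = -2005.51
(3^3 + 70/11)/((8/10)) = 1835/44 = 41.70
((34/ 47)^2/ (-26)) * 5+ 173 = 4965151/ 28717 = 172.90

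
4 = 4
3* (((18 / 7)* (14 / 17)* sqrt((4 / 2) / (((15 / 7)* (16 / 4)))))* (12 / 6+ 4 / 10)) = 216* sqrt(210) / 425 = 7.37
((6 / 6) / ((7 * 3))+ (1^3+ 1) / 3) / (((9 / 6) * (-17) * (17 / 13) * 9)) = -130 / 54621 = -0.00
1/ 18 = 0.06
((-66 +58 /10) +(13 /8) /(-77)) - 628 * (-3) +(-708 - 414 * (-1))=4711719 /3080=1529.78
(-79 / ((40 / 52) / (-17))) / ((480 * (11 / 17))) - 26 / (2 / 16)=-10685597 / 52800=-202.38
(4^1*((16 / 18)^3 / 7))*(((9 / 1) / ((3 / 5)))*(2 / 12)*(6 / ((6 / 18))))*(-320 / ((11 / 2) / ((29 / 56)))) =-23756800 / 43659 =-544.14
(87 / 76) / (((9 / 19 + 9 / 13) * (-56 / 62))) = -11687 / 10752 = -1.09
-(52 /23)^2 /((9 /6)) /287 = -5408 /455469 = -0.01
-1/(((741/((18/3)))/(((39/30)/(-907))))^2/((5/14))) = -1/20788340230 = -0.00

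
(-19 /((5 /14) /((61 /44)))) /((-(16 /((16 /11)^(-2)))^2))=10798403 /167772160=0.06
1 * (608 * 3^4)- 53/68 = 49247.22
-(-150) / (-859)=-150 / 859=-0.17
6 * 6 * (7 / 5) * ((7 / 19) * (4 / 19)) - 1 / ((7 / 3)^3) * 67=-845037 / 619115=-1.36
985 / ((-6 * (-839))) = 985 / 5034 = 0.20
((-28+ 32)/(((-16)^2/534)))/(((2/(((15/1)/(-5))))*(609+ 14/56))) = -801/38992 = -0.02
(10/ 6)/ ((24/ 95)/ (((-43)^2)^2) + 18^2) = 1623930475/ 315692084412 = 0.01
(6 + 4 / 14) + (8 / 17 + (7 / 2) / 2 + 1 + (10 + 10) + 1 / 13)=183061 / 6188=29.58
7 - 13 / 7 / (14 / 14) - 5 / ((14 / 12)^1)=6 / 7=0.86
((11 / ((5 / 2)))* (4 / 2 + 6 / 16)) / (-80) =-0.13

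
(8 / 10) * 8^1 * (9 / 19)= 3.03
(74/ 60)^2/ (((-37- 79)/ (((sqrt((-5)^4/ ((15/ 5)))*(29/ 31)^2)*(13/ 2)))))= -516113*sqrt(3)/ 830304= -1.08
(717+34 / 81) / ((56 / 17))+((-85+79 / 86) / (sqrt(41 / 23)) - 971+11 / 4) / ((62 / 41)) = -29705567 / 70308 - 7231 * sqrt(943) / 5332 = -464.15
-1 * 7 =-7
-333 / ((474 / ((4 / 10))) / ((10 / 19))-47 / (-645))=-429570 / 2904529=-0.15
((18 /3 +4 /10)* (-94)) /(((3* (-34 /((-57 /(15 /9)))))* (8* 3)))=-3572 /425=-8.40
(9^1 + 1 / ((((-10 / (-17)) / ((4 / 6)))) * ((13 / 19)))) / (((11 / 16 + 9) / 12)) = 132992 / 10075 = 13.20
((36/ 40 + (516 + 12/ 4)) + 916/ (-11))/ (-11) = -39.69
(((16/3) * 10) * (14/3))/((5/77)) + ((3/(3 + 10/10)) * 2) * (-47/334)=23042059/6012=3832.68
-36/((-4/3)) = 27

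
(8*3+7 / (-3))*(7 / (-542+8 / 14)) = -637 / 2274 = -0.28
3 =3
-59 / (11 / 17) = -91.18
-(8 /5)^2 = -64 /25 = -2.56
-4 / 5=-0.80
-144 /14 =-72 /7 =-10.29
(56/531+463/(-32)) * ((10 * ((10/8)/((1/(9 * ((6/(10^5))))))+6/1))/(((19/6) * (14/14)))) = -1027740871/3776000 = -272.18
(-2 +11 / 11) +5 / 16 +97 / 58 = 457 / 464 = 0.98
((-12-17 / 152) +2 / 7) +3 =-9391 / 1064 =-8.83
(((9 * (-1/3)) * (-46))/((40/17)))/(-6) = -391/40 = -9.78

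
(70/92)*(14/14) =35/46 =0.76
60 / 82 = 30 / 41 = 0.73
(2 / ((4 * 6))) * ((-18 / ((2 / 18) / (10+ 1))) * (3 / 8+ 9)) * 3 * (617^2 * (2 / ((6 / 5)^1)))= -42399237375 / 16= -2649952335.94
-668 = -668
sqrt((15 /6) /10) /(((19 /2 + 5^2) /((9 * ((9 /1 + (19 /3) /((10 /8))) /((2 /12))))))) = 1266 /115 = 11.01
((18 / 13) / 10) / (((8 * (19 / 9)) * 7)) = 81 / 69160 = 0.00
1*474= 474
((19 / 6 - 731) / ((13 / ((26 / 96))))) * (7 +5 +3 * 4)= -4367 / 12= -363.92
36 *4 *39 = 5616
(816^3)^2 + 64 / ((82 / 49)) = 12103885570657224224 / 41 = 295216721235542054.24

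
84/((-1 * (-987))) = 4/47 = 0.09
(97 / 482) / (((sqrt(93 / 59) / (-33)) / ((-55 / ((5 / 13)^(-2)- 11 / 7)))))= 10269875* sqrt(5487) / 13567336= 56.07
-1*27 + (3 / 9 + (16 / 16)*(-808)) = -2504 / 3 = -834.67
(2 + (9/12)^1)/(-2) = -11/8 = -1.38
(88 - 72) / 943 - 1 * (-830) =782706 / 943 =830.02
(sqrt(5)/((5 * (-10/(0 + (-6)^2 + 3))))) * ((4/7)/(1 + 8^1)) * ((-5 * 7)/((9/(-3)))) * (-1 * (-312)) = -2704 * sqrt(5)/15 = -403.09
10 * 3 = 30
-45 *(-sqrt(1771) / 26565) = 3 *sqrt(1771) / 1771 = 0.07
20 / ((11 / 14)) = 280 / 11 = 25.45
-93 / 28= -3.32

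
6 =6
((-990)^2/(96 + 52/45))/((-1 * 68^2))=-11026125/5054032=-2.18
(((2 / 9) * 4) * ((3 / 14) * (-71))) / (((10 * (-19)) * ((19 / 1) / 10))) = 284 / 7581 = 0.04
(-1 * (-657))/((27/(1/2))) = 73/6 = 12.17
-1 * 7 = -7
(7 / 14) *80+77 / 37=1557 / 37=42.08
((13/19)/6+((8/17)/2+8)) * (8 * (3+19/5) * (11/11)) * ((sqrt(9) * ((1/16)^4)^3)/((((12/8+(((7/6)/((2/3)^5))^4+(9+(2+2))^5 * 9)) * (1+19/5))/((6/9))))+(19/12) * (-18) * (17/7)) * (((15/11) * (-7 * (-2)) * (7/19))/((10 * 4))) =-56413741046882268940584255541/10205343264750280491663360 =-5527.86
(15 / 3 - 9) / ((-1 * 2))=2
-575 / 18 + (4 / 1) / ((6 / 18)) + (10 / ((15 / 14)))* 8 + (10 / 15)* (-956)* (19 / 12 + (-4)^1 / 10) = -62951 / 90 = -699.46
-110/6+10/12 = -35/2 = -17.50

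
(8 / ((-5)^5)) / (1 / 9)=-72 / 3125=-0.02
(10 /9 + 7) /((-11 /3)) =-73 /33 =-2.21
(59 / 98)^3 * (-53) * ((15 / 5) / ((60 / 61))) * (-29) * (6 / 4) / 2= 57767156709 / 75295360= 767.21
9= 9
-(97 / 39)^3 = -912673 / 59319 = -15.39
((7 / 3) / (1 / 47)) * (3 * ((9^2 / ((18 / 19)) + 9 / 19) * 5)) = 5374215 / 38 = 141426.71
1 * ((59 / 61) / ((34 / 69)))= 4071 / 2074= 1.96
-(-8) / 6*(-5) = -6.67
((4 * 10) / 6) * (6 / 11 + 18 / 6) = 260 / 11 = 23.64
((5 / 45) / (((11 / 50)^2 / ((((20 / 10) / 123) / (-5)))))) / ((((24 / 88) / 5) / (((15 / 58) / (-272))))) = 3125 / 24013044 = 0.00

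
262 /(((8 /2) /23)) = 3013 /2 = 1506.50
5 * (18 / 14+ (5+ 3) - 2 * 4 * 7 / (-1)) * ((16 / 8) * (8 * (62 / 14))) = 1133360 / 49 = 23129.80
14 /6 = 7 /3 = 2.33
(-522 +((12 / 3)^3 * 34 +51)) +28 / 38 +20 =1725.74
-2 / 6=-1 / 3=-0.33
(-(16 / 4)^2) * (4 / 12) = -16 / 3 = -5.33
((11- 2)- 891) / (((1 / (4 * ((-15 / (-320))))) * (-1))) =1323 / 8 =165.38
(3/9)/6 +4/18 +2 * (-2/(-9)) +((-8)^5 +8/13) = -7667399/234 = -32766.66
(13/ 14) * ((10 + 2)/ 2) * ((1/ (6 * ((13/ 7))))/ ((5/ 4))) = 2/ 5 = 0.40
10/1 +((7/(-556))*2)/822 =2285153/228516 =10.00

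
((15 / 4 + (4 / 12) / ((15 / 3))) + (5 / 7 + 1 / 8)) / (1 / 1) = 3911 / 840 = 4.66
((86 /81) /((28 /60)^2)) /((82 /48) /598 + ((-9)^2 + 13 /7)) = 10285600 /174813387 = 0.06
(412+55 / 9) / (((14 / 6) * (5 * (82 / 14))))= 3763 / 615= 6.12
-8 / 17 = -0.47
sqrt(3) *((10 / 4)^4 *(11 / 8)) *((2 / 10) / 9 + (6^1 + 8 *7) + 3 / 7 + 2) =13957625 *sqrt(3) / 4032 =5995.86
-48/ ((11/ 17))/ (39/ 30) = -8160/ 143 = -57.06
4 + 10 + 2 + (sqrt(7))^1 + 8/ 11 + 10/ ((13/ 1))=sqrt(7) + 2502/ 143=20.14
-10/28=-5/14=-0.36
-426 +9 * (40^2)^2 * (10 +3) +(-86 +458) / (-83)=24860124270 / 83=299519569.52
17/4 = 4.25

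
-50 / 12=-25 / 6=-4.17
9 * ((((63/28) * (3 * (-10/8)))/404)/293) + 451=854171137/1893952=451.00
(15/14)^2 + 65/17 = 16565/3332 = 4.97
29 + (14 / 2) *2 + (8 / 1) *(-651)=-5165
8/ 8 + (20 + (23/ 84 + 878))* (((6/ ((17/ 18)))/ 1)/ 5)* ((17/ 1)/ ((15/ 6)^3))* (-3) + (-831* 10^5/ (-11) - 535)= 72671504034/ 9625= 7550286.13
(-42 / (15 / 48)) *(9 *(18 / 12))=-9072 / 5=-1814.40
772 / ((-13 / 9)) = -6948 / 13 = -534.46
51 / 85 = 3 / 5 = 0.60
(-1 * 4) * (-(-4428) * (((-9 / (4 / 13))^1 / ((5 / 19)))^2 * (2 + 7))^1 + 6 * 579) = -49234793427 / 25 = -1969391737.08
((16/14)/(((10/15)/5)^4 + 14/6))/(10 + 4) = 202500/5788909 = 0.03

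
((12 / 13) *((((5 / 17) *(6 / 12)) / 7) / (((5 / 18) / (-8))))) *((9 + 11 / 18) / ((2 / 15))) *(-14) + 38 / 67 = 8353918 / 14807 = 564.19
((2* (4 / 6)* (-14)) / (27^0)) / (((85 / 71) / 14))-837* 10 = -2190014 / 255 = -8588.29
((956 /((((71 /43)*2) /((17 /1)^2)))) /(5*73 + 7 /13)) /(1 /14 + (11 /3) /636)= 14324565619 /4831266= 2964.97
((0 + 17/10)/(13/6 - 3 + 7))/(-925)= -51/171125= -0.00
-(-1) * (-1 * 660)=-660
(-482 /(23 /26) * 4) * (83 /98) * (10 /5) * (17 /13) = -5440816 /1127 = -4827.70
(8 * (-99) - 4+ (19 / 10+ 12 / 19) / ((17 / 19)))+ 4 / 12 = -404347 / 510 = -792.84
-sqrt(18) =-3 * sqrt(2) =-4.24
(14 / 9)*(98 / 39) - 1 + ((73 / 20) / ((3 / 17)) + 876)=6315137 / 7020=899.59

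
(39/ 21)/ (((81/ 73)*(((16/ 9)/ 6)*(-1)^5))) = -949/ 168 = -5.65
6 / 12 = 0.50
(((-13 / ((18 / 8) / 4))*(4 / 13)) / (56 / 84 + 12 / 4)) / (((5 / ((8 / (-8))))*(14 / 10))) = 64 / 231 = 0.28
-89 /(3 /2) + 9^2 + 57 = 236 /3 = 78.67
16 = 16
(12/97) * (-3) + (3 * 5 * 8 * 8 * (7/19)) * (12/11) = 7814556/20273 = 385.47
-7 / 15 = -0.47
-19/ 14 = -1.36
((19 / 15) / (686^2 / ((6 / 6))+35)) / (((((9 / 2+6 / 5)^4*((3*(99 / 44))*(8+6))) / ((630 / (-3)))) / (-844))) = 33760000 / 7059762909423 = 0.00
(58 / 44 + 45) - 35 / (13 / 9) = 6317 / 286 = 22.09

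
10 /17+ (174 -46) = 128.59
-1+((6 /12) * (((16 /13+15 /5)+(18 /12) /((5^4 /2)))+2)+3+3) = 65957 /8125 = 8.12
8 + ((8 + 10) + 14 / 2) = 33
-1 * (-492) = 492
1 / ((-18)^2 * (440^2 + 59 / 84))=7 / 439086393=0.00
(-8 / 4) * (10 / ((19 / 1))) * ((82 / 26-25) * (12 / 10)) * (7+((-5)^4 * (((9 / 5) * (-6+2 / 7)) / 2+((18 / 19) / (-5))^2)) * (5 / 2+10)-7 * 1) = -1100993.74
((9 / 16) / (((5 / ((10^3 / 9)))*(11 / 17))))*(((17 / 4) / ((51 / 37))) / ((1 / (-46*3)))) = -8219.89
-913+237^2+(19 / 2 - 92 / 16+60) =221279 / 4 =55319.75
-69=-69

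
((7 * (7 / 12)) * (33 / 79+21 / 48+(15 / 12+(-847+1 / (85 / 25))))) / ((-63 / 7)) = 32936673 / 85952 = 383.20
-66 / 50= -33 / 25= -1.32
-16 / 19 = -0.84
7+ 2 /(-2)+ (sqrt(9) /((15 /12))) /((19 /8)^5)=74676186 /12380495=6.03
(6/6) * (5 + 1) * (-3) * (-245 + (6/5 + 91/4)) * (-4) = -79578/5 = -15915.60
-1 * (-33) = 33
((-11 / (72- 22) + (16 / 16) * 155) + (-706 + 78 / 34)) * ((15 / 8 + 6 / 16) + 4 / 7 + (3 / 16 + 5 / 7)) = -2043.77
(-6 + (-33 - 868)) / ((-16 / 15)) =13605 / 16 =850.31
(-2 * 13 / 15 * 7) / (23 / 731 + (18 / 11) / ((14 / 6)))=-10244234 / 618675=-16.56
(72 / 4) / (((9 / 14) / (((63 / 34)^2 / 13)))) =27783 / 3757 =7.39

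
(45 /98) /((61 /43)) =1935 /5978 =0.32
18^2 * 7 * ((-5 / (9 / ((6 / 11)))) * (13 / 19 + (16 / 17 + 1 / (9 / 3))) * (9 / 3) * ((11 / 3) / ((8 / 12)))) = -7174440 / 323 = -22211.89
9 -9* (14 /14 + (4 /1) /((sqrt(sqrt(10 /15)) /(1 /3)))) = -6* 2^(3 /4)* 3^(1 /4) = -13.28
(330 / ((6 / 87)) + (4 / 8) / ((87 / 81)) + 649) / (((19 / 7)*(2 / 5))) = 11031965 / 2204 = 5005.43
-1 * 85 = -85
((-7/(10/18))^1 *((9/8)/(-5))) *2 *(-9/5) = -5103/500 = -10.21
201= 201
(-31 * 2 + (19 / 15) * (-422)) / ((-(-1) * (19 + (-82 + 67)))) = -2237 / 15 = -149.13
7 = 7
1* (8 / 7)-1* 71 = -489 / 7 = -69.86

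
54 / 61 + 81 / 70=8721 / 4270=2.04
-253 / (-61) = 253 / 61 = 4.15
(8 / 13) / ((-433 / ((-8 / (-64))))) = -1 / 5629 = -0.00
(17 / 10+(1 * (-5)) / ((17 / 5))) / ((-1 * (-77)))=39 / 13090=0.00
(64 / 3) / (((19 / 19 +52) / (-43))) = -2752 / 159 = -17.31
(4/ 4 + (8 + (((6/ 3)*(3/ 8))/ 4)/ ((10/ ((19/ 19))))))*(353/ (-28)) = -509379/ 4480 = -113.70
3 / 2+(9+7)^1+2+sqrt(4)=43 / 2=21.50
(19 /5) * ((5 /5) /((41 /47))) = 4.36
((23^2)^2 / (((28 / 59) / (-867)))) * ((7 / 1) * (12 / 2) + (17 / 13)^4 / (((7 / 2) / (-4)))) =-55317509117127759 / 2798978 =-19763466921.54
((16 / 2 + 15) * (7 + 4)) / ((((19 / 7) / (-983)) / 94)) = -163643942 / 19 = -8612839.05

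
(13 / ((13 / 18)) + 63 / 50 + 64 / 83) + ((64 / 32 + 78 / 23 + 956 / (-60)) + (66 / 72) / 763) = 4146958441 / 436970100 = 9.49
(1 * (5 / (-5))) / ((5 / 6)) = -6 / 5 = -1.20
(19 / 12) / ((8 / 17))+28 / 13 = 6887 / 1248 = 5.52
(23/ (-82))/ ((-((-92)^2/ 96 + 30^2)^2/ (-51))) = -21114/ 1441274681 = -0.00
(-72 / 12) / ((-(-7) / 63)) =-54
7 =7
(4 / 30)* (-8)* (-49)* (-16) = -12544 / 15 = -836.27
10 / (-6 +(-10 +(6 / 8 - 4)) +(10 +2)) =-40 / 29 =-1.38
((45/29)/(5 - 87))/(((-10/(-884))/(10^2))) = -198900/1189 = -167.28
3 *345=1035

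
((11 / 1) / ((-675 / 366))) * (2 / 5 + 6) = -42944 / 1125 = -38.17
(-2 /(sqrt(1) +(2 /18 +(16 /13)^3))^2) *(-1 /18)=43441281 /3461439556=0.01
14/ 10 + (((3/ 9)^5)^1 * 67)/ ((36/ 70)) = 42343/ 21870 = 1.94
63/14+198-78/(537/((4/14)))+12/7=511657/2506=204.17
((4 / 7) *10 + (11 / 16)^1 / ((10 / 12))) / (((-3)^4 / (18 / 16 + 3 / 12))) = 20141 / 181440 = 0.11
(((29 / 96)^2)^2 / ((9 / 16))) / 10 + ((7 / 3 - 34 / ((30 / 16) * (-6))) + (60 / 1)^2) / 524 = 430714013939 / 62586224640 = 6.88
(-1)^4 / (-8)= -1 / 8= -0.12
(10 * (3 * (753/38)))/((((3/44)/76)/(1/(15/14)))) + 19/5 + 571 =619038.80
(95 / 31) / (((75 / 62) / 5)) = 38 / 3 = 12.67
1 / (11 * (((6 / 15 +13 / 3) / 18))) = 270 / 781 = 0.35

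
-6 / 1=-6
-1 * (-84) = 84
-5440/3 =-1813.33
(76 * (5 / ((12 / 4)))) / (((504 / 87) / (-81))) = -24795 / 14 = -1771.07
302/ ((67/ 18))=5436/ 67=81.13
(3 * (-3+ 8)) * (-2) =-30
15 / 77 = 0.19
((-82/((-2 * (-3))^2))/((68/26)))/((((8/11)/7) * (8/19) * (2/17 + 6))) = -59983/18432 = -3.25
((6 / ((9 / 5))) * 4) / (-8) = -5 / 3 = -1.67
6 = 6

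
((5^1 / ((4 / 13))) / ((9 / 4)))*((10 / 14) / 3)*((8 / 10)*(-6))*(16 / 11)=-8320 / 693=-12.01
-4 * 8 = -32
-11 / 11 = -1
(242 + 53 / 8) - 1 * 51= 1581 / 8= 197.62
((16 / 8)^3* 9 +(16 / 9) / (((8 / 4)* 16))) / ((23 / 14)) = 9079 / 207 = 43.86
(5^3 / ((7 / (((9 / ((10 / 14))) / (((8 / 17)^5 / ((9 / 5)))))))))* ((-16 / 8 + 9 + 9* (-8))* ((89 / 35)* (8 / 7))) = -665323692345 / 200704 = -3314949.84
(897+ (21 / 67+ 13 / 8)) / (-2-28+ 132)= 28343 / 3216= 8.81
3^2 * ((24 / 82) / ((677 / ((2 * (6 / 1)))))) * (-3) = -0.14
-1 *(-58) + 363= 421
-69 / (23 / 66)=-198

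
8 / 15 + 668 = 10028 / 15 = 668.53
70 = 70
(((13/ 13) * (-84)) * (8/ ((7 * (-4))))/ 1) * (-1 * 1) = -24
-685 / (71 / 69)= -47265 / 71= -665.70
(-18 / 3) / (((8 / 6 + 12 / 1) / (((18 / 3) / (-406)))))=27 / 4060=0.01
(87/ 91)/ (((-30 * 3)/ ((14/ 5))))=-29/ 975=-0.03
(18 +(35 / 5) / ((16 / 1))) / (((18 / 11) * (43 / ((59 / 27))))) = 191455 / 334368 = 0.57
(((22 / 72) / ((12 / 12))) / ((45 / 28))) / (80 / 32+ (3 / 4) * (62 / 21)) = 49 / 1215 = 0.04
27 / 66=9 / 22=0.41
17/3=5.67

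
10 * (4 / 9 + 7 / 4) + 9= 557 / 18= 30.94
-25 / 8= -3.12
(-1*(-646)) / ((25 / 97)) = 62662 / 25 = 2506.48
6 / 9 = 2 / 3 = 0.67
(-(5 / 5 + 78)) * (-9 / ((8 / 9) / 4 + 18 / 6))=6399 / 29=220.66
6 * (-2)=-12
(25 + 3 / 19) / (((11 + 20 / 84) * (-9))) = -1673 / 6726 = -0.25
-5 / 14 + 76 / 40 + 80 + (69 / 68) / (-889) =24646799 / 302260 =81.54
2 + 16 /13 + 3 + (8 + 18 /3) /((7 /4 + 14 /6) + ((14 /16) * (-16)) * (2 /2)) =4.82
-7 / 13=-0.54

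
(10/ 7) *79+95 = 1455/ 7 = 207.86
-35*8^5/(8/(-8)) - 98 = 1146782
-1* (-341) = 341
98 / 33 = 2.97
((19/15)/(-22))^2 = 361/108900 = 0.00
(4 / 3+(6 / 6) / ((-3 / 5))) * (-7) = 7 / 3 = 2.33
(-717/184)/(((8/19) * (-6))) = 4541/2944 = 1.54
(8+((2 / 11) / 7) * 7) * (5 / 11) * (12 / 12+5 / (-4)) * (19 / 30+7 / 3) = -1335 / 484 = -2.76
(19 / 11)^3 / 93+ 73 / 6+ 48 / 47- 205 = -2231204005 / 11635602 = -191.76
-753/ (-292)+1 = 1045/ 292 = 3.58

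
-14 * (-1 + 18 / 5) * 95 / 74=-1729 / 37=-46.73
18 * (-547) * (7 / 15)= -22974 / 5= -4594.80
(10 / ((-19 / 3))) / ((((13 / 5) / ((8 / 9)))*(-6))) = 200 / 2223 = 0.09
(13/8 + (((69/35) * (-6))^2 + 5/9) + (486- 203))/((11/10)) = 37493437/97020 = 386.45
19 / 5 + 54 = 289 / 5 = 57.80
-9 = -9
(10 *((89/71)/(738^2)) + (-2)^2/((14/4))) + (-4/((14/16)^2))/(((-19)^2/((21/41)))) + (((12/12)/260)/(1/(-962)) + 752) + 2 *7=93252108376663/122147990685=763.44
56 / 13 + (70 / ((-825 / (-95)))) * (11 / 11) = 5306 / 429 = 12.37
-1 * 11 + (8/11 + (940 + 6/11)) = 10233/11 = 930.27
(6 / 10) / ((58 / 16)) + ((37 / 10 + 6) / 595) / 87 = 0.17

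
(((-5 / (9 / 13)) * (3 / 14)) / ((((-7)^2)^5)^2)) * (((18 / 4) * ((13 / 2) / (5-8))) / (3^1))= 845 / 13405100737998816168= 0.00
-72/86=-36/43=-0.84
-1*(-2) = 2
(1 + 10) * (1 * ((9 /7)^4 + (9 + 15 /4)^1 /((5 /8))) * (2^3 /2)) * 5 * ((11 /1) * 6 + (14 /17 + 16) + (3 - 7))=401146.70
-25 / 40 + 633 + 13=5163 / 8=645.38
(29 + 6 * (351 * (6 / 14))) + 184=7809 / 7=1115.57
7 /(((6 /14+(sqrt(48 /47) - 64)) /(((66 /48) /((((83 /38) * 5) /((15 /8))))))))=-58415595 /2246691808 - 19551 * sqrt(141) /561672952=-0.03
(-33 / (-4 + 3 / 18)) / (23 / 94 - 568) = -18612 / 1227487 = -0.02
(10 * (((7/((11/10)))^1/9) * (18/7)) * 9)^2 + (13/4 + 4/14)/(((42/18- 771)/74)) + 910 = 108153621571/3906364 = 27686.52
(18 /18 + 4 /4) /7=2 /7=0.29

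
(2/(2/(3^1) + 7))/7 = 6/161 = 0.04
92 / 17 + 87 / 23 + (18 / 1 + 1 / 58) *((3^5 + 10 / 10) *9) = 448741565 / 11339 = 39575.06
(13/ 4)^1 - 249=-983/ 4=-245.75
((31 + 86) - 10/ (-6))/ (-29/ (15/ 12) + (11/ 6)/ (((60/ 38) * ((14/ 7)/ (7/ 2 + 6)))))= -85440/ 12733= -6.71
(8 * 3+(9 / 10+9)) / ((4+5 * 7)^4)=113 / 7711470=0.00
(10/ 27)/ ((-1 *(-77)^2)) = -10/ 160083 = -0.00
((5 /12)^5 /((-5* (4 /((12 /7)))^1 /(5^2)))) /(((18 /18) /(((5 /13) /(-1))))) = 78125 /7547904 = 0.01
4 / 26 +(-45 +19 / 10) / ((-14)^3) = 60483 / 356720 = 0.17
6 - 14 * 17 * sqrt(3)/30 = 6 - 119 * sqrt(3)/15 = -7.74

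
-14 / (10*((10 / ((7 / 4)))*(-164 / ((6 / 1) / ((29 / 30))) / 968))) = 53361 / 5945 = 8.98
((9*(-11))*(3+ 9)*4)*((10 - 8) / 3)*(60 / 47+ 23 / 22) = -345744 / 47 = -7356.26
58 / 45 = 1.29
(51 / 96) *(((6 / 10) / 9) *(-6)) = -17 / 80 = -0.21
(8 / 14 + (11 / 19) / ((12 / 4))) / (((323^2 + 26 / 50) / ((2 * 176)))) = 22000 / 8530221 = 0.00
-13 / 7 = -1.86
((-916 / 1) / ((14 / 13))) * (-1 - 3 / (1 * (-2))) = -2977 / 7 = -425.29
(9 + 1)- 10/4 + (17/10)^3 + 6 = 18413/1000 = 18.41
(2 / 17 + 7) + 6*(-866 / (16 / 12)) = -66128 / 17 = -3889.88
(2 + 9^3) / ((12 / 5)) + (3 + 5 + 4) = 3799 / 12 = 316.58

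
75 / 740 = 15 / 148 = 0.10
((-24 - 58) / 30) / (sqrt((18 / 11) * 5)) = -41 * sqrt(110) / 450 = -0.96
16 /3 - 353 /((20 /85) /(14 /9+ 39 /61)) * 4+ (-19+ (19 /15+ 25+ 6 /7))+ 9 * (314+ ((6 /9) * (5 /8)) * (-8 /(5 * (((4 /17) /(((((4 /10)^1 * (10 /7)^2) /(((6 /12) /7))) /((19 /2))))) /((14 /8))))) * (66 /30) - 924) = -6851273434 /365085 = -18766.24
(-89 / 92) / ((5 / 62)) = -2759 / 230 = -12.00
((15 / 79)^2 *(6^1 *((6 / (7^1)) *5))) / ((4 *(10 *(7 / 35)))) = 10125 / 87374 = 0.12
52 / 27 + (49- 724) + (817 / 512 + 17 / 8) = -9253141 / 13824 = -669.35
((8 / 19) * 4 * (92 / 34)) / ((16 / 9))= 828 / 323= 2.56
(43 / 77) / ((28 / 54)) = 1161 / 1078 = 1.08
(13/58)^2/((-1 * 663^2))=-1/8749764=-0.00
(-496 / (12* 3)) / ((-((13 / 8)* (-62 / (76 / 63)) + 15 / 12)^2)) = 11459584 / 5629050729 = 0.00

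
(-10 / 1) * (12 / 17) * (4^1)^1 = -480 / 17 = -28.24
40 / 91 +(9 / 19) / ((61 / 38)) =4078 / 5551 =0.73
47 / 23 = 2.04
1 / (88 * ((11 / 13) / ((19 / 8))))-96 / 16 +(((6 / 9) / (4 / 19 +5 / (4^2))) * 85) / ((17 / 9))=21092259 / 410432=51.39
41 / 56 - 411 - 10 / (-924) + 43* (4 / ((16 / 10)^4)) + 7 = -89179907 / 236544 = -377.01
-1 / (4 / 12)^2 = -9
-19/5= -3.80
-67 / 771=-0.09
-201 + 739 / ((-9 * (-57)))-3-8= -108017 / 513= -210.56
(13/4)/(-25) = -13/100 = -0.13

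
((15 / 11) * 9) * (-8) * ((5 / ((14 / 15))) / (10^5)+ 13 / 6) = -3276081 / 15400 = -212.73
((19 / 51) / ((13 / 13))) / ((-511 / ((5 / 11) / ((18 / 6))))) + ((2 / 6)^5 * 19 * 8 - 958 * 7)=-6705.37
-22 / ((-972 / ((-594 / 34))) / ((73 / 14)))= -8833 / 4284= -2.06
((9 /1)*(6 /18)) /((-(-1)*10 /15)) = 9 /2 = 4.50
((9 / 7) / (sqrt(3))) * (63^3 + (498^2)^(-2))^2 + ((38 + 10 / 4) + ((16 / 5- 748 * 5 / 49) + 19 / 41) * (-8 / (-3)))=-9237481 / 60270 + 236525537890283973426920088055009 * sqrt(3) / 8826967496145044139264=46411663772.36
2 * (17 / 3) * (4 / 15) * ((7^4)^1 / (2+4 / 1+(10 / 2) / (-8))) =2612288 / 1935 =1350.02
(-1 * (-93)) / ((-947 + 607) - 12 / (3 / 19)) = -93 / 416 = -0.22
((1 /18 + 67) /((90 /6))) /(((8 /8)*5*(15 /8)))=4828 /10125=0.48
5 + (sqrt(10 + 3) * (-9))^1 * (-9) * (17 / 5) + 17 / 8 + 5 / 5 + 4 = 97 / 8 + 1377 * sqrt(13) / 5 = 1005.09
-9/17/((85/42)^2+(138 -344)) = 15876/6054703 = 0.00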